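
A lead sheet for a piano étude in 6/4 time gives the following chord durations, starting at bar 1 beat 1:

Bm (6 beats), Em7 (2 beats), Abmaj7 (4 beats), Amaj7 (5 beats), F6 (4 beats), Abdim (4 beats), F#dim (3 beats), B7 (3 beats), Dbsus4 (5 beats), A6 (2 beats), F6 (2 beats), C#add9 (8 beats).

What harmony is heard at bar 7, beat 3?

Beat 3 of bar 7 is beat (7−1)×6 + 3 = 39 overall.
Running totals: Bm ends at 6, Em7 ends at 8, Abmaj7 ends at 12, Amaj7 ends at 17, F6 ends at 21, Abdim ends at 25, F#dim ends at 28, B7 ends at 31, Dbsus4 ends at 36, A6 ends at 38, F6 ends at 40.
Beat 39 falls within F6.

F6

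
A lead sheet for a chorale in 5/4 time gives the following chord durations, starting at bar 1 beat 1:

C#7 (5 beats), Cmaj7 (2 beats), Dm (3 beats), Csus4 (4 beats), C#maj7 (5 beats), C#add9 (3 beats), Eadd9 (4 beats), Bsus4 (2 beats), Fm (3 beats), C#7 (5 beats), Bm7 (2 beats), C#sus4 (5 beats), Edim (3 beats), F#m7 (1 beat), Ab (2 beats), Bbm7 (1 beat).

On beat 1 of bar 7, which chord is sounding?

Beat 1 of bar 7 is beat (7−1)×5 + 1 = 31 overall.
Running totals: C#7 ends at 5, Cmaj7 ends at 7, Dm ends at 10, Csus4 ends at 14, C#maj7 ends at 19, C#add9 ends at 22, Eadd9 ends at 26, Bsus4 ends at 28, Fm ends at 31.
Beat 31 falls within Fm.

Fm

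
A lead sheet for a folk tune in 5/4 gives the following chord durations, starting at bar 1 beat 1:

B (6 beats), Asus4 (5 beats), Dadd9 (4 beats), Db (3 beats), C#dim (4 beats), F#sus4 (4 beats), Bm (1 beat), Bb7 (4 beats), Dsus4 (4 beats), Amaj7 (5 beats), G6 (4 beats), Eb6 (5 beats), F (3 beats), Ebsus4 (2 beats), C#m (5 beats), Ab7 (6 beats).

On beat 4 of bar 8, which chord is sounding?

Amaj7

Beat 4 of bar 8 is beat (8−1)×5 + 4 = 39 overall.
Running totals: B ends at 6, Asus4 ends at 11, Dadd9 ends at 15, Db ends at 18, C#dim ends at 22, F#sus4 ends at 26, Bm ends at 27, Bb7 ends at 31, Dsus4 ends at 35, Amaj7 ends at 40.
Beat 39 falls within Amaj7.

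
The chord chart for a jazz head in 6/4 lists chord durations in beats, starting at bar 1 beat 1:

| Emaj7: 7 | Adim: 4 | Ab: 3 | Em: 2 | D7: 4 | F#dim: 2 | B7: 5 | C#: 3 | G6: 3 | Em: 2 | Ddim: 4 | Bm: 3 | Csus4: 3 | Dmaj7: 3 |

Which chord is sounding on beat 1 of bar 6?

Beat 1 of bar 6 is beat (6−1)×6 + 1 = 31 overall.
Running totals: Emaj7 ends at 7, Adim ends at 11, Ab ends at 14, Em ends at 16, D7 ends at 20, F#dim ends at 22, B7 ends at 27, C# ends at 30, G6 ends at 33.
Beat 31 falls within G6.

G6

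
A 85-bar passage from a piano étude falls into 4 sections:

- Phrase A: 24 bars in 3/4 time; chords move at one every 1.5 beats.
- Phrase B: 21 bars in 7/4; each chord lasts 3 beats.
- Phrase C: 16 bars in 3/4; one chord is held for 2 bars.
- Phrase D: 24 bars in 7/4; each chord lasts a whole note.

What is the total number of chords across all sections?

A: 24·3 = 72 beats, 72/1.5 = 48 chords.
B: 21·7 = 147 beats, 147/3 = 49 chords.
C: 16·3 = 48 beats, 48/6 = 8 chords.
D: 24·7 = 168 beats, 168/4 = 42 chords.
Total: 48 + 49 + 8 + 42 = 147.

147 chords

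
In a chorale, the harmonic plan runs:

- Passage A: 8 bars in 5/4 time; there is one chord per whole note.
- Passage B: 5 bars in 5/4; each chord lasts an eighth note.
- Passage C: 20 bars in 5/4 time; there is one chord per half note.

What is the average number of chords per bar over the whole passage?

10/3 chords per bar

A: 8 bars of 5 beats is 40 beats; at 4 beats each that's 10 chords.
B: 5 bars of 5 beats is 25 beats; at 0.5 beats each that's 50 chords.
C: 20 bars of 5 beats is 100 beats; at 2 beats each that's 50 chords.
Overall: 110 chords over 33 bars → 110/33 = 10/3 chords per bar.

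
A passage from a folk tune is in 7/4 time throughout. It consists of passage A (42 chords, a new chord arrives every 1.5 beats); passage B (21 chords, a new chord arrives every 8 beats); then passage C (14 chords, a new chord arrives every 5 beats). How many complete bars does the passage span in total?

A: 42 × 1.5 = 63 beats = 9 bars.
B: 21 × 8 = 168 beats = 24 bars.
C: 14 × 5 = 70 beats = 10 bars.
Total: 9 + 24 + 10 = 43 bars.

43 bars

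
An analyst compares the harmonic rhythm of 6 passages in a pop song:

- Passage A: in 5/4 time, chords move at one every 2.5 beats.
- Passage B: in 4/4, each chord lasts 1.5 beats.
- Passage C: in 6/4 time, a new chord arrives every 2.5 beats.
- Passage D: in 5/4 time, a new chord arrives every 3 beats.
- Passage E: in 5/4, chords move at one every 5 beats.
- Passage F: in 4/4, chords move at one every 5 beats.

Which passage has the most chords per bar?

A: 5 beats/bar ÷ 2.5 beats/chord = 2 chords/bar.
B: 4 beats/bar ÷ 1.5 beats/chord = 8/3 chords/bar.
C: 6 beats/bar ÷ 2.5 beats/chord = 2.4 chords/bar.
D: 5 beats/bar ÷ 3 beats/chord = 5/3 chords/bar.
E: 5 beats/bar ÷ 5 beats/chord = 1 chord/bar.
F: 4 beats/bar ÷ 5 beats/chord = 0.8 chords/bar.
Fastest is B at 8/3 chords/bar.

Passage B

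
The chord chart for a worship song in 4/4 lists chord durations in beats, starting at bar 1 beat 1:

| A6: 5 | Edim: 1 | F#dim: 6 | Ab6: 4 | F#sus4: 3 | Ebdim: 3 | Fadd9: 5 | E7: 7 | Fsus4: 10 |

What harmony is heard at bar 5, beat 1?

Beat 1 of bar 5 is beat (5−1)×4 + 1 = 17 overall.
Running totals: A6 ends at 5, Edim ends at 6, F#dim ends at 12, Ab6 ends at 16, F#sus4 ends at 19.
Beat 17 falls within F#sus4.

F#sus4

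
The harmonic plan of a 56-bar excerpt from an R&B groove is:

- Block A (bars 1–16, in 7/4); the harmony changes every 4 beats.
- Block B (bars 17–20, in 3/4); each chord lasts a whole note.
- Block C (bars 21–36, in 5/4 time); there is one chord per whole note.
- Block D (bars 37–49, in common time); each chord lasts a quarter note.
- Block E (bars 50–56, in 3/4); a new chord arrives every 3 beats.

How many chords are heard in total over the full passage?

110 chords

A: 16 bars × 7 beats = 112 beats; 4 beats/chord → 28 chords.
B: 4 bars × 3 beats = 12 beats; 4 beats/chord → 3 chords.
C: 16 bars × 5 beats = 80 beats; 4 beats/chord → 20 chords.
D: 13 bars × 4 beats = 52 beats; 1 beat/chord → 52 chords.
E: 7 bars × 3 beats = 21 beats; 3 beats/chord → 7 chords.
Total: 28 + 3 + 20 + 52 + 7 = 110.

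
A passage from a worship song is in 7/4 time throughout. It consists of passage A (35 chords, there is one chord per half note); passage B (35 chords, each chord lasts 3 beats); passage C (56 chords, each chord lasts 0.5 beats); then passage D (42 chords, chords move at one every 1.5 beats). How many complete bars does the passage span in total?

38 bars

A: 35 × 2 = 70 beats = 10 bars.
B: 35 × 3 = 105 beats = 15 bars.
C: 56 × 0.5 = 28 beats = 4 bars.
D: 42 × 1.5 = 63 beats = 9 bars.
Total: 10 + 15 + 4 + 9 = 38 bars.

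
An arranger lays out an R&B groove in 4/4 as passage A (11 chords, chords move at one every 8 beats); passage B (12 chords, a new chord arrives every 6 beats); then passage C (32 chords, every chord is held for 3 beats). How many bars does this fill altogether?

64 bars

A: 11 × 8 = 88 beats = 22 bars.
B: 12 × 6 = 72 beats = 18 bars.
C: 32 × 3 = 96 beats = 24 bars.
Total: 22 + 18 + 24 = 64 bars.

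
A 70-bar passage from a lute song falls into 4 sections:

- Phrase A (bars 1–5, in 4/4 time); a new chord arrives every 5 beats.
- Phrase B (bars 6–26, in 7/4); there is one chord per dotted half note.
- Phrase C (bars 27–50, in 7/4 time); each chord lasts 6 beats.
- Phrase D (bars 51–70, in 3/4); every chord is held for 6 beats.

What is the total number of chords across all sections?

A: 5 bars × 4 beats = 20 beats; 5 beats/chord → 4 chords.
B: 21 bars × 7 beats = 147 beats; 3 beats/chord → 49 chords.
C: 24 bars × 7 beats = 168 beats; 6 beats/chord → 28 chords.
D: 20 bars × 3 beats = 60 beats; 6 beats/chord → 10 chords.
Total: 4 + 49 + 28 + 10 = 91.

91 chords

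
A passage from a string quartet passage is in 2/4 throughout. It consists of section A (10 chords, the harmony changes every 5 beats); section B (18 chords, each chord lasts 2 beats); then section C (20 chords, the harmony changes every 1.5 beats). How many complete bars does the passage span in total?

A: 10 × 5 = 50 beats = 25 bars.
B: 18 × 2 = 36 beats = 18 bars.
C: 20 × 1.5 = 30 beats = 15 bars.
Total: 25 + 18 + 15 = 58 bars.

58 bars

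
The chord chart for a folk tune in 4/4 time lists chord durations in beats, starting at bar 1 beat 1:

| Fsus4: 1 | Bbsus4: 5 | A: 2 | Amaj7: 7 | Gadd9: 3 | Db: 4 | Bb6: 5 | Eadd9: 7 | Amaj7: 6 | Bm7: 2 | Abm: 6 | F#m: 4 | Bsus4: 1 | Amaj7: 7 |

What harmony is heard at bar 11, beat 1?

Bm7

Beat 1 of bar 11 is beat (11−1)×4 + 1 = 41 overall.
Running totals: Fsus4 ends at 1, Bbsus4 ends at 6, A ends at 8, Amaj7 ends at 15, Gadd9 ends at 18, Db ends at 22, Bb6 ends at 27, Eadd9 ends at 34, Amaj7 ends at 40, Bm7 ends at 42.
Beat 41 falls within Bm7.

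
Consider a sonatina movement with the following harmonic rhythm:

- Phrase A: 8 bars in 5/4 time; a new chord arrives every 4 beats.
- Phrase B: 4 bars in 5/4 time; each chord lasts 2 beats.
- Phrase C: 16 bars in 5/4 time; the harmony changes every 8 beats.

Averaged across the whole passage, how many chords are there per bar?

15/14 chords per bar

A: 8 bars of 5 beats is 40 beats; at 4 beats each that's 10 chords.
B: 4 bars of 5 beats is 20 beats; at 2 beats each that's 10 chords.
C: 16 bars of 5 beats is 80 beats; at 8 beats each that's 10 chords.
Overall: 30 chords over 28 bars → 30/28 = 15/14 chords per bar.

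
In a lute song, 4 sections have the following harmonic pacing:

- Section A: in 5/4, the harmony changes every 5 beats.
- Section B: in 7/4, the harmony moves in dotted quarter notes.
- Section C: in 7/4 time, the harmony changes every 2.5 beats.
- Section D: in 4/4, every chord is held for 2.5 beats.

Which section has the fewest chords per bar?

Section A

A: 5/5 = 1 chord/bar.
B: 7/1.5 = 14/3 chords/bar.
C: 7/2.5 = 2.8 chords/bar.
D: 4/2.5 = 1.6 chords/bar.
Slowest is A at 1 chords/bar.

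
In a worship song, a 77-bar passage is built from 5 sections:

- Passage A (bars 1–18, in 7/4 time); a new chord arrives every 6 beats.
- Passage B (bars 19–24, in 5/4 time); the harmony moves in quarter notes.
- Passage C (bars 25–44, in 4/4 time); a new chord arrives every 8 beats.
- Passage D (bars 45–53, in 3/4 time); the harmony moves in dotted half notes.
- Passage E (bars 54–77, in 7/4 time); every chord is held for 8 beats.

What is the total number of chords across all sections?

91 chords

A: 18·7 = 126 beats, 126/6 = 21 chords.
B: 6·5 = 30 beats, 30/1 = 30 chords.
C: 20·4 = 80 beats, 80/8 = 10 chords.
D: 9·3 = 27 beats, 27/3 = 9 chords.
E: 24·7 = 168 beats, 168/8 = 21 chords.
Total: 21 + 30 + 10 + 9 + 21 = 91.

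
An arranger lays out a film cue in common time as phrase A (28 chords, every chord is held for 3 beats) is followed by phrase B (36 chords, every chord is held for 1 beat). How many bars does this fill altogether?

30 bars

A: 28 × 3 = 84 beats = 21 bars.
B: 36 × 1 = 36 beats = 9 bars.
Total: 21 + 9 = 30 bars.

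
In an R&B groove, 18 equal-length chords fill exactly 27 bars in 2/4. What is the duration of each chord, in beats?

27 bars × 2 beats/bar = 54 beats total.
54 beats ÷ 18 chords = 3 beats per chord.
(That is a dotted half note.)

3 beats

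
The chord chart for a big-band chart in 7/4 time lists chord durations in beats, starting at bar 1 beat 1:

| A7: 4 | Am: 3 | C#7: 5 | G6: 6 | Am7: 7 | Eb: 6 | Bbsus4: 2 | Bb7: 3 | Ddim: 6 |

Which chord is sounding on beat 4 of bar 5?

Bbsus4

Beat 4 of bar 5 is beat (5−1)×7 + 4 = 32 overall.
Running totals: A7 ends at 4, Am ends at 7, C#7 ends at 12, G6 ends at 18, Am7 ends at 25, Eb ends at 31, Bbsus4 ends at 33.
Beat 32 falls within Bbsus4.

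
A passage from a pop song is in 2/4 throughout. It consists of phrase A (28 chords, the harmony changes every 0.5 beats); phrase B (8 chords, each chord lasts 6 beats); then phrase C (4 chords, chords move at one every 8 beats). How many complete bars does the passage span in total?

47 bars

A: 28 × 0.5 = 14 beats = 7 bars.
B: 8 × 6 = 48 beats = 24 bars.
C: 4 × 8 = 32 beats = 16 bars.
Total: 7 + 24 + 16 = 47 bars.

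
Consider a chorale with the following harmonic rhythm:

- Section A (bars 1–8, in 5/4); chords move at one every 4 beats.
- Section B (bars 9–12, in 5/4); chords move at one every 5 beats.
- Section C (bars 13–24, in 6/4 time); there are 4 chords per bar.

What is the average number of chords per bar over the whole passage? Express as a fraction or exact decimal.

31/12 chords per bar

A: 8 bars of 5 beats is 40 beats; at 4 beats each that's 10 chords.
B: 4 bars of 5 beats is 20 beats; at 5 beats each that's 4 chords.
C: 12 bars of 6 beats is 72 beats; at 1.5 beats each that's 48 chords.
Overall: 62 chords over 24 bars → 62/24 = 31/12 chords per bar.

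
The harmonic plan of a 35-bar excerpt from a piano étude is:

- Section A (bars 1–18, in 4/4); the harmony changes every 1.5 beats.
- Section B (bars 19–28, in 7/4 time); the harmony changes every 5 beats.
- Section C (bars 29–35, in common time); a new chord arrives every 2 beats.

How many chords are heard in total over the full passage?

76 chords

A has 72 beats and chords last 1.5 each, so 48 chords.
B has 70 beats and chords last 5 each, so 14 chords.
C has 28 beats and chords last 2 each, so 14 chords.
Total: 48 + 14 + 14 = 76.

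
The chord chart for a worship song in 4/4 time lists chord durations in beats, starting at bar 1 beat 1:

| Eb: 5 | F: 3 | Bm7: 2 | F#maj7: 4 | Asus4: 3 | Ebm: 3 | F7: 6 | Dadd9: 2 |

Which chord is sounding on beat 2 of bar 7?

F7

Beat 2 of bar 7 is beat (7−1)×4 + 2 = 26 overall.
Running totals: Eb ends at 5, F ends at 8, Bm7 ends at 10, F#maj7 ends at 14, Asus4 ends at 17, Ebm ends at 20, F7 ends at 26.
Beat 26 falls within F7.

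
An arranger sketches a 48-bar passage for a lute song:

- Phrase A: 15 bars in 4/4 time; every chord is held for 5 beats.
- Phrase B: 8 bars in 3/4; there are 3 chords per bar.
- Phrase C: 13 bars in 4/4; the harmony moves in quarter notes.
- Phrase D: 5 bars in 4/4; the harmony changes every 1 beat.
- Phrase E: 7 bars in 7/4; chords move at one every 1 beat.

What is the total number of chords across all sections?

157 chords

A: 15 bars × 4 beats = 60 beats; 5 beats/chord → 12 chords.
B: 8 bars × 3 beats = 24 beats; 1 beat/chord → 24 chords.
C: 13 bars × 4 beats = 52 beats; 1 beat/chord → 52 chords.
D: 5 bars × 4 beats = 20 beats; 1 beat/chord → 20 chords.
E: 7 bars × 7 beats = 49 beats; 1 beat/chord → 49 chords.
Total: 12 + 24 + 52 + 20 + 49 = 157.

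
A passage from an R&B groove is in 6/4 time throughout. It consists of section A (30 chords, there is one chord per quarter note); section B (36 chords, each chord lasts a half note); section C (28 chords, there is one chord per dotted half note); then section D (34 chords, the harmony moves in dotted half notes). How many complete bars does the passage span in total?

48 bars

A: 30 × 1 = 30 beats = 5 bars.
B: 36 × 2 = 72 beats = 12 bars.
C: 28 × 3 = 84 beats = 14 bars.
D: 34 × 3 = 102 beats = 17 bars.
Total: 5 + 12 + 14 + 17 = 48 bars.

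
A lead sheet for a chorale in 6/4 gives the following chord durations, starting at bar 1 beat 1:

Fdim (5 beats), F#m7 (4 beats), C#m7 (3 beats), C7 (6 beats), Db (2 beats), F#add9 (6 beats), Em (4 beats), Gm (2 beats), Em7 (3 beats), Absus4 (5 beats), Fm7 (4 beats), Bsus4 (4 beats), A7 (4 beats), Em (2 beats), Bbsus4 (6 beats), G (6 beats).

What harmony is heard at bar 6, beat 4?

Beat 4 of bar 6 is beat (6−1)×6 + 4 = 34 overall.
Running totals: Fdim ends at 5, F#m7 ends at 9, C#m7 ends at 12, C7 ends at 18, Db ends at 20, F#add9 ends at 26, Em ends at 30, Gm ends at 32, Em7 ends at 35.
Beat 34 falls within Em7.

Em7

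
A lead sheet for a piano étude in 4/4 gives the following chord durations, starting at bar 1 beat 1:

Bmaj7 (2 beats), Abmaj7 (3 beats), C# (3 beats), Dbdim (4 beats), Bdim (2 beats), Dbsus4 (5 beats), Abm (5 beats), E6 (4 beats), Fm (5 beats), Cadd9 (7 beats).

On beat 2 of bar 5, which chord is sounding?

Beat 2 of bar 5 is beat (5−1)×4 + 2 = 18 overall.
Running totals: Bmaj7 ends at 2, Abmaj7 ends at 5, C# ends at 8, Dbdim ends at 12, Bdim ends at 14, Dbsus4 ends at 19.
Beat 18 falls within Dbsus4.

Dbsus4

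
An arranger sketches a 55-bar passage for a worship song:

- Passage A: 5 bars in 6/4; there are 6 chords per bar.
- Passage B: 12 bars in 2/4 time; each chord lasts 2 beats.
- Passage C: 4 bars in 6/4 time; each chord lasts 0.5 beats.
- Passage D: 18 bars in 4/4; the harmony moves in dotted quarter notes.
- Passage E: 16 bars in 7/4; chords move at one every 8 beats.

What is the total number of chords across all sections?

152 chords

A: 5 bars × 6 beats = 30 beats; 1 beat/chord → 30 chords.
B: 12 bars × 2 beats = 24 beats; 2 beats/chord → 12 chords.
C: 4 bars × 6 beats = 24 beats; 0.5 beats/chord → 48 chords.
D: 18 bars × 4 beats = 72 beats; 1.5 beats/chord → 48 chords.
E: 16 bars × 7 beats = 112 beats; 8 beats/chord → 14 chords.
Total: 30 + 12 + 48 + 48 + 14 = 152.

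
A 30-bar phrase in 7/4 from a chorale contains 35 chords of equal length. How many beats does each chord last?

6 beats

30 bars × 7 beats/bar = 210 beats total.
210 beats ÷ 35 chords = 6 beats per chord.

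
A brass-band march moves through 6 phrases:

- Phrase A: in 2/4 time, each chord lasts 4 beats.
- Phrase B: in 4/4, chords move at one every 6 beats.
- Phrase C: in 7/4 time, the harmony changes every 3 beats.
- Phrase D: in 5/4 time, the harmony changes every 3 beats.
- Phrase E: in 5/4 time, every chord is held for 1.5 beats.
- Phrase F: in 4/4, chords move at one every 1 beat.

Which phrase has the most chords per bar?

A: each chord is 4 beats in 2/4, so 0.5 per bar.
B: each chord is 6 beats in 4/4, so 2/3 per bar.
C: each chord is 3 beats in 7/4, so 7/3 per bar.
D: each chord is 3 beats in 5/4, so 5/3 per bar.
E: each chord is 1.5 beats in 5/4, so 10/3 per bar.
F: each chord is 1 beat in 4/4, so 4 per bar.
Fastest is F at 4 chords/bar.

Phrase F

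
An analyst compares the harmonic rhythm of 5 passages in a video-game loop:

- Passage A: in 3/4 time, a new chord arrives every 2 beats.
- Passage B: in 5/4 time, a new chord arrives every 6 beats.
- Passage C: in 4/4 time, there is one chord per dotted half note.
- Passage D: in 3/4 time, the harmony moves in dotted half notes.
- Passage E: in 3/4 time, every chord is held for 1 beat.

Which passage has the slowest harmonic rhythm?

A: 3/2 = 1.5 chords/bar.
B: 5/6 = 5/6 chords/bar.
C: 4/3 = 4/3 chords/bar.
D: 3/3 = 1 chord/bar.
E: 3/1 = 3 chords/bar.
Slowest is B at 5/6 chords/bar.

Passage B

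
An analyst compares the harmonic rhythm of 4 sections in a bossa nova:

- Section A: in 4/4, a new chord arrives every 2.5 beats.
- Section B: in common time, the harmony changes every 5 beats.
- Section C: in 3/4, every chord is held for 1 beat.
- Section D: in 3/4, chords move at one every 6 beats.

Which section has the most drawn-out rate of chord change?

Section D

A: 4 beats/bar ÷ 2.5 beats/chord = 1.6 chords/bar.
B: 4 beats/bar ÷ 5 beats/chord = 0.8 chords/bar.
C: 3 beats/bar ÷ 1 beat/chord = 3 chords/bar.
D: 3 beats/bar ÷ 6 beats/chord = 0.5 chords/bar.
Slowest is D at 0.5 chords/bar.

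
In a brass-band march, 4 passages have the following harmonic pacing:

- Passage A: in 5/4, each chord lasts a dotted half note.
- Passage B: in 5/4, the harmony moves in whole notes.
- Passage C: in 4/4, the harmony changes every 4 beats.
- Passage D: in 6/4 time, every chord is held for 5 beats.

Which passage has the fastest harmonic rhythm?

Passage A

A: 5/3 = 5/3 chords/bar.
B: 5/4 = 1.25 chords/bar.
C: 4/4 = 1 chord/bar.
D: 6/5 = 1.2 chords/bar.
Fastest is A at 5/3 chords/bar.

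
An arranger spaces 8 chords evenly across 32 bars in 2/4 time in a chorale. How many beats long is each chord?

8 beats

32 bars × 2 beats/bar = 64 beats total.
64 beats ÷ 8 chords = 8 beats per chord.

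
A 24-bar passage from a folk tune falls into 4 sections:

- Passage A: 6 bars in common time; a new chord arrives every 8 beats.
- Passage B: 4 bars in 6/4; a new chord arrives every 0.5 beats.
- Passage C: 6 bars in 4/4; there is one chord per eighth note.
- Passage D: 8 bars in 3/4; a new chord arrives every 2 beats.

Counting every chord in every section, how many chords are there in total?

A: 6 bars × 4 beats = 24 beats; 8 beats/chord → 3 chords.
B: 4 bars × 6 beats = 24 beats; 0.5 beats/chord → 48 chords.
C: 6 bars × 4 beats = 24 beats; 0.5 beats/chord → 48 chords.
D: 8 bars × 3 beats = 24 beats; 2 beats/chord → 12 chords.
Total: 3 + 48 + 48 + 12 = 111.

111 chords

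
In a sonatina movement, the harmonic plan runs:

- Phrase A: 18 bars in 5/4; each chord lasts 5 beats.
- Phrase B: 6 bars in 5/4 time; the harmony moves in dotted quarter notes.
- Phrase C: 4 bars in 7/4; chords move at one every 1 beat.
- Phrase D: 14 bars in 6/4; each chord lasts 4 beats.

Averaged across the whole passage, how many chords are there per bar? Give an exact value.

29/14 chords per bar

A: 18 × 5 = 90 beats ÷ 5 = 18 chords.
B: 6 × 5 = 30 beats ÷ 1.5 = 20 chords.
C: 4 × 7 = 28 beats ÷ 1 = 28 chords.
D: 14 × 6 = 84 beats ÷ 4 = 21 chords.
Overall: 87 chords over 42 bars → 87/42 = 29/14 chords per bar.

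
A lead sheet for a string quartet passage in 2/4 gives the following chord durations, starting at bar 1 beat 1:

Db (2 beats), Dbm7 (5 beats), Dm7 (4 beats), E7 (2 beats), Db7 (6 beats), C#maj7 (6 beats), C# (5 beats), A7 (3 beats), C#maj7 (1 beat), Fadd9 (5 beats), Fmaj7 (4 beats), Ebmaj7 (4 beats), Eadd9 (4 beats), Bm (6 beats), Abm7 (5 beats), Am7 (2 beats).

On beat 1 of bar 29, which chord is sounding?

Beat 1 of bar 29 is beat (29−1)×2 + 1 = 57 overall.
Running totals: Db ends at 2, Dbm7 ends at 7, Dm7 ends at 11, E7 ends at 13, Db7 ends at 19, C#maj7 ends at 25, C# ends at 30, A7 ends at 33, C#maj7 ends at 34, Fadd9 ends at 39, Fmaj7 ends at 43, Ebmaj7 ends at 47, Eadd9 ends at 51, Bm ends at 57.
Beat 57 falls within Bm.

Bm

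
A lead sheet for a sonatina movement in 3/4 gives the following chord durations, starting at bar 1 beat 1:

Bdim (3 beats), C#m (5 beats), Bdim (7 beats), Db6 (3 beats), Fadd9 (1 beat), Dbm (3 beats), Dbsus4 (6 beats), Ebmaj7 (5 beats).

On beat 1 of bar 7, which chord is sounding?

Fadd9

Beat 1 of bar 7 is beat (7−1)×3 + 1 = 19 overall.
Running totals: Bdim ends at 3, C#m ends at 8, Bdim ends at 15, Db6 ends at 18, Fadd9 ends at 19.
Beat 19 falls within Fadd9.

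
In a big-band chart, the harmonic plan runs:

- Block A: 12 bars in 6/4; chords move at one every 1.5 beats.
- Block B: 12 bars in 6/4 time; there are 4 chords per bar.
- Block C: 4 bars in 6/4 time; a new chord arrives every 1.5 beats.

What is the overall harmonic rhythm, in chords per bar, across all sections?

4 chords per bar

A: 12 × 6 = 72 beats ÷ 1.5 = 48 chords.
B: 12 × 6 = 72 beats ÷ 1.5 = 48 chords.
C: 4 × 6 = 24 beats ÷ 1.5 = 16 chords.
Overall: 112 chords over 28 bars → 112/28 = 4 chords per bar.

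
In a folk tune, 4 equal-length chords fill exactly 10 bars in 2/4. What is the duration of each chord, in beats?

10 bars × 2 beats/bar = 20 beats total.
20 beats ÷ 4 chords = 5 beats per chord.

5 beats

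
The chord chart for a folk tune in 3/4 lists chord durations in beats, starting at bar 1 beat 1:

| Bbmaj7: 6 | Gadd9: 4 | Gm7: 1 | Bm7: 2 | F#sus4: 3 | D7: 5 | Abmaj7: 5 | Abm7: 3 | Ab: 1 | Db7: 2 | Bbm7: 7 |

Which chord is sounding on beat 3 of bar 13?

Beat 3 of bar 13 is beat (13−1)×3 + 3 = 39 overall.
Running totals: Bbmaj7 ends at 6, Gadd9 ends at 10, Gm7 ends at 11, Bm7 ends at 13, F#sus4 ends at 16, D7 ends at 21, Abmaj7 ends at 26, Abm7 ends at 29, Ab ends at 30, Db7 ends at 32, Bbm7 ends at 39.
Beat 39 falls within Bbm7.

Bbm7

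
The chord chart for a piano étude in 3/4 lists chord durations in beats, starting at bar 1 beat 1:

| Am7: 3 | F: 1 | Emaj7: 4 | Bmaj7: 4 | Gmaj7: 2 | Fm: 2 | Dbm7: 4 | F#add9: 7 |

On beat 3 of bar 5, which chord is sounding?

Fm

Beat 3 of bar 5 is beat (5−1)×3 + 3 = 15 overall.
Running totals: Am7 ends at 3, F ends at 4, Emaj7 ends at 8, Bmaj7 ends at 12, Gmaj7 ends at 14, Fm ends at 16.
Beat 15 falls within Fm.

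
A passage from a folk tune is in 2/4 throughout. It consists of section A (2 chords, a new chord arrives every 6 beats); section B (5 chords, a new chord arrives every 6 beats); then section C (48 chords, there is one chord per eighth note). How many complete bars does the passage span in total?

33 bars

A: 2 × 6 = 12 beats = 6 bars.
B: 5 × 6 = 30 beats = 15 bars.
C: 48 × 0.5 = 24 beats = 12 bars.
Total: 6 + 15 + 12 = 33 bars.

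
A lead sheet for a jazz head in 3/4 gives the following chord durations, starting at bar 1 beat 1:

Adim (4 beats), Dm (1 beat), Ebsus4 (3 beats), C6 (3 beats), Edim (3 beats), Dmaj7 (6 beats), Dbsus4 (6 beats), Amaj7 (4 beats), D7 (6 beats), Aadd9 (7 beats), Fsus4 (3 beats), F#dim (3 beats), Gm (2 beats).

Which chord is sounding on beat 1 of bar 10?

Beat 1 of bar 10 is beat (10−1)×3 + 1 = 28 overall.
Running totals: Adim ends at 4, Dm ends at 5, Ebsus4 ends at 8, C6 ends at 11, Edim ends at 14, Dmaj7 ends at 20, Dbsus4 ends at 26, Amaj7 ends at 30.
Beat 28 falls within Amaj7.

Amaj7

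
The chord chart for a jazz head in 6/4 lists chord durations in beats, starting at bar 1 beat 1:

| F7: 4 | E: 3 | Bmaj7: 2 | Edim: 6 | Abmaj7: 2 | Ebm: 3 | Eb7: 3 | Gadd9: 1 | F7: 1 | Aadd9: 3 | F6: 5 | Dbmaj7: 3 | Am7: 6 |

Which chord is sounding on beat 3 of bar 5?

Beat 3 of bar 5 is beat (5−1)×6 + 3 = 27 overall.
Running totals: F7 ends at 4, E ends at 7, Bmaj7 ends at 9, Edim ends at 15, Abmaj7 ends at 17, Ebm ends at 20, Eb7 ends at 23, Gadd9 ends at 24, F7 ends at 25, Aadd9 ends at 28.
Beat 27 falls within Aadd9.

Aadd9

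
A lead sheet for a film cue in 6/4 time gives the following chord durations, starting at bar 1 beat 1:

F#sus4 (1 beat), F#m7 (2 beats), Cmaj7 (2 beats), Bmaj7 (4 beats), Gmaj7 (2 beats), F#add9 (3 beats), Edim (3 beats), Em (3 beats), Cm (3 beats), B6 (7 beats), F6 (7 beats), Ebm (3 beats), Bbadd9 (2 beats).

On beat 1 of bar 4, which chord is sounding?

Beat 1 of bar 4 is beat (4−1)×6 + 1 = 19 overall.
Running totals: F#sus4 ends at 1, F#m7 ends at 3, Cmaj7 ends at 5, Bmaj7 ends at 9, Gmaj7 ends at 11, F#add9 ends at 14, Edim ends at 17, Em ends at 20.
Beat 19 falls within Em.

Em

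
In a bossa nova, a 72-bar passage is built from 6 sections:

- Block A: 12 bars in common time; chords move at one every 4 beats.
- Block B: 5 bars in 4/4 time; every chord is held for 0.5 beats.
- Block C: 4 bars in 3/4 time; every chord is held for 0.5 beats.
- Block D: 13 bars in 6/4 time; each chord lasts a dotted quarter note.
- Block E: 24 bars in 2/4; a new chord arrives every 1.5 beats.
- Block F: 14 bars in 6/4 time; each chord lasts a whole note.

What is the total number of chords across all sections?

A: 12·4 = 48 beats, 48/4 = 12 chords.
B: 5·4 = 20 beats, 20/0.5 = 40 chords.
C: 4·3 = 12 beats, 12/0.5 = 24 chords.
D: 13·6 = 78 beats, 78/1.5 = 52 chords.
E: 24·2 = 48 beats, 48/1.5 = 32 chords.
F: 14·6 = 84 beats, 84/4 = 21 chords.
Total: 12 + 40 + 24 + 52 + 32 + 21 = 181.

181 chords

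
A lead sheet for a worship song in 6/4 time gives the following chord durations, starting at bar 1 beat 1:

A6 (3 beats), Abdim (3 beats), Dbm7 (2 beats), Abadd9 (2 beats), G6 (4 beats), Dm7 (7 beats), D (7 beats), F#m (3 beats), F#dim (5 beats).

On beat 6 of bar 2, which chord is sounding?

G6

Beat 6 of bar 2 is beat (2−1)×6 + 6 = 12 overall.
Running totals: A6 ends at 3, Abdim ends at 6, Dbm7 ends at 8, Abadd9 ends at 10, G6 ends at 14.
Beat 12 falls within G6.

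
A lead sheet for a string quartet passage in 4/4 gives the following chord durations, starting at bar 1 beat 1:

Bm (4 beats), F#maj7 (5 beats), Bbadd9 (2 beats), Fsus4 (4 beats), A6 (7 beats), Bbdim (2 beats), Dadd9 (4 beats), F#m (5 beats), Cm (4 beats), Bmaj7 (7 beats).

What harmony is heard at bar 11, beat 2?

Beat 2 of bar 11 is beat (11−1)×4 + 2 = 42 overall.
Running totals: Bm ends at 4, F#maj7 ends at 9, Bbadd9 ends at 11, Fsus4 ends at 15, A6 ends at 22, Bbdim ends at 24, Dadd9 ends at 28, F#m ends at 33, Cm ends at 37, Bmaj7 ends at 44.
Beat 42 falls within Bmaj7.

Bmaj7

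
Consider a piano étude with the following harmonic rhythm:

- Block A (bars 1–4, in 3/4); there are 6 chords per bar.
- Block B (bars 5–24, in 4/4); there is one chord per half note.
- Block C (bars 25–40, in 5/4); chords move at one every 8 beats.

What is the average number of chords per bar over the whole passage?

1.85 chords per bar

A: 4 × 3 = 12 beats ÷ 0.5 = 24 chords.
B: 20 × 4 = 80 beats ÷ 2 = 40 chords.
C: 16 × 5 = 80 beats ÷ 8 = 10 chords.
Overall: 74 chords over 40 bars → 74/40 = 1.85 chords per bar.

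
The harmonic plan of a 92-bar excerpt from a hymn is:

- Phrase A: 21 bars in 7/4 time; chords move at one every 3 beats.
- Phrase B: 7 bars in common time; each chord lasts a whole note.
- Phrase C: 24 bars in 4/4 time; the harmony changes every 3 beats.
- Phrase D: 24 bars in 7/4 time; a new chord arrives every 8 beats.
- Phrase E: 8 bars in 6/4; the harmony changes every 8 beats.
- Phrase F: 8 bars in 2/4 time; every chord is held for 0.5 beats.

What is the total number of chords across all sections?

A has 147 beats and chords last 3 each, so 49 chords.
B has 28 beats and chords last 4 each, so 7 chords.
C has 96 beats and chords last 3 each, so 32 chords.
D has 168 beats and chords last 8 each, so 21 chords.
E has 48 beats and chords last 8 each, so 6 chords.
F has 16 beats and chords last 0.5 each, so 32 chords.
Total: 49 + 7 + 32 + 21 + 6 + 32 = 147.

147 chords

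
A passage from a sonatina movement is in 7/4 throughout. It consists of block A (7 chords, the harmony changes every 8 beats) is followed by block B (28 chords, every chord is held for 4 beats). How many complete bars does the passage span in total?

24 bars

A: 7 × 8 = 56 beats = 8 bars.
B: 28 × 4 = 112 beats = 16 bars.
Total: 8 + 16 = 24 bars.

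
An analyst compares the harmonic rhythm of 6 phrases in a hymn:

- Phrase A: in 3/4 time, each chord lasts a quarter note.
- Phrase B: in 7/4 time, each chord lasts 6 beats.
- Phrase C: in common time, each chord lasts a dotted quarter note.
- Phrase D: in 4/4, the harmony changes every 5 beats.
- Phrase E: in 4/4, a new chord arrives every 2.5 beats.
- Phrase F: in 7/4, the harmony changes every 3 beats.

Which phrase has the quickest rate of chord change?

A: each chord is 1 beat in 3/4, so 3 per bar.
B: each chord is 6 beats in 7/4, so 7/6 per bar.
C: each chord is 1.5 beats in 4/4, so 8/3 per bar.
D: each chord is 5 beats in 4/4, so 0.8 per bar.
E: each chord is 2.5 beats in 4/4, so 1.6 per bar.
F: each chord is 3 beats in 7/4, so 7/3 per bar.
Fastest is A at 3 chords/bar.

Phrase A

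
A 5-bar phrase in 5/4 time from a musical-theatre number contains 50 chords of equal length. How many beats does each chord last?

0.5 beats

5 bars × 5 beats/bar = 25 beats total.
25 beats ÷ 50 chords = 0.5 beats per chord.
(That is an eighth note.)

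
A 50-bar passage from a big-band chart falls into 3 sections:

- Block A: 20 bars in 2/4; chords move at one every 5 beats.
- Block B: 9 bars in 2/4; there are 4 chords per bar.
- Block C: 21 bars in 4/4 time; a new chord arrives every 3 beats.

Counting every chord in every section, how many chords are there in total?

A has 40 beats and chords last 5 each, so 8 chords.
B has 18 beats and chords last 0.5 each, so 36 chords.
C has 84 beats and chords last 3 each, so 28 chords.
Total: 8 + 36 + 28 = 72.

72 chords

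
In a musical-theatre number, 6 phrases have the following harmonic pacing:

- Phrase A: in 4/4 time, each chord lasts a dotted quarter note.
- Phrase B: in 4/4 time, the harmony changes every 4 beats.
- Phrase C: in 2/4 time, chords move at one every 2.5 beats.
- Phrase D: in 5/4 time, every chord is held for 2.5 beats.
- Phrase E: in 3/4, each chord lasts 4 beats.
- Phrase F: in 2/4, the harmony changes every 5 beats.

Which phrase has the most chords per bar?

A: 4 beats/bar ÷ 1.5 beats/chord = 8/3 chords/bar.
B: 4 beats/bar ÷ 4 beats/chord = 1 chord/bar.
C: 2 beats/bar ÷ 2.5 beats/chord = 0.8 chords/bar.
D: 5 beats/bar ÷ 2.5 beats/chord = 2 chords/bar.
E: 3 beats/bar ÷ 4 beats/chord = 0.75 chords/bar.
F: 2 beats/bar ÷ 5 beats/chord = 0.4 chords/bar.
Fastest is A at 8/3 chords/bar.

Phrase A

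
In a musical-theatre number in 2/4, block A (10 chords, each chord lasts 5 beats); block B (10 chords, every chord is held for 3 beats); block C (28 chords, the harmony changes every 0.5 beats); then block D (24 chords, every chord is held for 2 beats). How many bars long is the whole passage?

A: 10 × 5 = 50 beats = 25 bars.
B: 10 × 3 = 30 beats = 15 bars.
C: 28 × 0.5 = 14 beats = 7 bars.
D: 24 × 2 = 48 beats = 24 bars.
Total: 25 + 15 + 7 + 24 = 71 bars.

71 bars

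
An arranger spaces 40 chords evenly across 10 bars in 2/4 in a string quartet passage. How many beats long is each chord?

10 bars × 2 beats/bar = 20 beats total.
20 beats ÷ 40 chords = 0.5 beats per chord.
(That is an eighth note.)

0.5 beats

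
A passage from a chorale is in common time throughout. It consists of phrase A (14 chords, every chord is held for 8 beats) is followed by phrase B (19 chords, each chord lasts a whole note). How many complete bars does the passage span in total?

A: 14 × 8 = 112 beats = 28 bars.
B: 19 × 4 = 76 beats = 19 bars.
Total: 28 + 19 = 47 bars.

47 bars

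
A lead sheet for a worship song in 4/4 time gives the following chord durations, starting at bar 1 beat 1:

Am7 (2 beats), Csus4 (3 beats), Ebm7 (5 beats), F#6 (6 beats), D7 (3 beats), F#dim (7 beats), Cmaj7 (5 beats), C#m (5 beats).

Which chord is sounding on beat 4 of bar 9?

Beat 4 of bar 9 is beat (9−1)×4 + 4 = 36 overall.
Running totals: Am7 ends at 2, Csus4 ends at 5, Ebm7 ends at 10, F#6 ends at 16, D7 ends at 19, F#dim ends at 26, Cmaj7 ends at 31, C#m ends at 36.
Beat 36 falls within C#m.

C#m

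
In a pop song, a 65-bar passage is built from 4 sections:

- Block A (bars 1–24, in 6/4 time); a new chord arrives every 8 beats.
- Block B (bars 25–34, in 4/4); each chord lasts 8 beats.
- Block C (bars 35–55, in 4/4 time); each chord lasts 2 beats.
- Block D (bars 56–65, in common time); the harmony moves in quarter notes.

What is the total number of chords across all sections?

105 chords

A: 24 bars × 6 beats = 144 beats; 8 beats/chord → 18 chords.
B: 10 bars × 4 beats = 40 beats; 8 beats/chord → 5 chords.
C: 21 bars × 4 beats = 84 beats; 2 beats/chord → 42 chords.
D: 10 bars × 4 beats = 40 beats; 1 beat/chord → 40 chords.
Total: 18 + 5 + 42 + 40 = 105.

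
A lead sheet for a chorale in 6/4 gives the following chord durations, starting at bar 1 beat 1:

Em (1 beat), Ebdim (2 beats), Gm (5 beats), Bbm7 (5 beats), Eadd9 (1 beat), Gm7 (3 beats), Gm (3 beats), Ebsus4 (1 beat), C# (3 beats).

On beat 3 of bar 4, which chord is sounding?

Ebsus4

Beat 3 of bar 4 is beat (4−1)×6 + 3 = 21 overall.
Running totals: Em ends at 1, Ebdim ends at 3, Gm ends at 8, Bbm7 ends at 13, Eadd9 ends at 14, Gm7 ends at 17, Gm ends at 20, Ebsus4 ends at 21.
Beat 21 falls within Ebsus4.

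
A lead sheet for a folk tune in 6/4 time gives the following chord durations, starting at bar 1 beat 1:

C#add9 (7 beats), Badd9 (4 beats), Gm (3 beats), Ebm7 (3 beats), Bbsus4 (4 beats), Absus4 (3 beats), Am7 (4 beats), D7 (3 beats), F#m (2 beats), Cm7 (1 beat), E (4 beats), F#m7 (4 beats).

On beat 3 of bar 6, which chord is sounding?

F#m

Beat 3 of bar 6 is beat (6−1)×6 + 3 = 33 overall.
Running totals: C#add9 ends at 7, Badd9 ends at 11, Gm ends at 14, Ebm7 ends at 17, Bbsus4 ends at 21, Absus4 ends at 24, Am7 ends at 28, D7 ends at 31, F#m ends at 33.
Beat 33 falls within F#m.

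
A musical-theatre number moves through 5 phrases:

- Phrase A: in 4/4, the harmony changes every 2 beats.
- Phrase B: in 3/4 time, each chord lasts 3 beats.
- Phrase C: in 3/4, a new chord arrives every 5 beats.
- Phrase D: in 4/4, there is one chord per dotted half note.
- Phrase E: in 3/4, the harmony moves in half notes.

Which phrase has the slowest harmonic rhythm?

A: each chord is 2 beats in 4/4, so 2 per bar.
B: each chord is 3 beats in 3/4, so 1 per bar.
C: each chord is 5 beats in 3/4, so 0.6 per bar.
D: each chord is 3 beats in 4/4, so 4/3 per bar.
E: each chord is 2 beats in 3/4, so 1.5 per bar.
Slowest is C at 0.6 chords/bar.

Phrase C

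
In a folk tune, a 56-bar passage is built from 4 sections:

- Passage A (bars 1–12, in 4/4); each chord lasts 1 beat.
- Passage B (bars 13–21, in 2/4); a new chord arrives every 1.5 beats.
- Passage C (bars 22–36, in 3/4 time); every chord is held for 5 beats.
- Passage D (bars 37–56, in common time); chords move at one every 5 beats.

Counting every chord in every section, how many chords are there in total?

A: 12·4 = 48 beats, 48/1 = 48 chords.
B: 9·2 = 18 beats, 18/1.5 = 12 chords.
C: 15·3 = 45 beats, 45/5 = 9 chords.
D: 20·4 = 80 beats, 80/5 = 16 chords.
Total: 48 + 12 + 9 + 16 = 85.

85 chords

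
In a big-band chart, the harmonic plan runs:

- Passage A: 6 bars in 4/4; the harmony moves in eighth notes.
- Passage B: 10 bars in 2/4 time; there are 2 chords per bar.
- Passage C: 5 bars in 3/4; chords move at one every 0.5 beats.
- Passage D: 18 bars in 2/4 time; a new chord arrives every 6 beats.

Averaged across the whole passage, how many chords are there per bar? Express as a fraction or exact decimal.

A: 6 × 4 = 24 beats ÷ 0.5 = 48 chords.
B: 10 × 2 = 20 beats ÷ 1 = 20 chords.
C: 5 × 3 = 15 beats ÷ 0.5 = 30 chords.
D: 18 × 2 = 36 beats ÷ 6 = 6 chords.
Overall: 104 chords over 39 bars → 104/39 = 8/3 chords per bar.

8/3 chords per bar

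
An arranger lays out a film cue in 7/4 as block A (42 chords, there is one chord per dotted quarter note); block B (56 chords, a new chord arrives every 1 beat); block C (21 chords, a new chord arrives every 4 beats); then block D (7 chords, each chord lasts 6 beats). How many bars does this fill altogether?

35 bars

A: 42 × 1.5 = 63 beats = 9 bars.
B: 56 × 1 = 56 beats = 8 bars.
C: 21 × 4 = 84 beats = 12 bars.
D: 7 × 6 = 42 beats = 6 bars.
Total: 9 + 8 + 12 + 6 = 35 bars.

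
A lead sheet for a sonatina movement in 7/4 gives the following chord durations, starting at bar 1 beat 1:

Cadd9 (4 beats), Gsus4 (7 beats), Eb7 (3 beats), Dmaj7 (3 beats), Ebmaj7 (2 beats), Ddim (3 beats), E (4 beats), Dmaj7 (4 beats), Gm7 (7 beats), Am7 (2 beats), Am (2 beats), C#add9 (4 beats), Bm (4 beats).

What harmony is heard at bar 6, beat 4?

Am7

Beat 4 of bar 6 is beat (6−1)×7 + 4 = 39 overall.
Running totals: Cadd9 ends at 4, Gsus4 ends at 11, Eb7 ends at 14, Dmaj7 ends at 17, Ebmaj7 ends at 19, Ddim ends at 22, E ends at 26, Dmaj7 ends at 30, Gm7 ends at 37, Am7 ends at 39.
Beat 39 falls within Am7.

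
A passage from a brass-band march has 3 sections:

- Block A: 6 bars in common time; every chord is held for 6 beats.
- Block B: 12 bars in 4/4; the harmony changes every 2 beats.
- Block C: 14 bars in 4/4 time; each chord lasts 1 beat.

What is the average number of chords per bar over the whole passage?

A: 6 bars of 4 beats is 24 beats; at 6 beats each that's 4 chords.
B: 12 bars of 4 beats is 48 beats; at 2 beats each that's 24 chords.
C: 14 bars of 4 beats is 56 beats; at 1 beat each that's 56 chords.
Overall: 84 chords over 32 bars → 84/32 = 2.625 chords per bar.

2.625 chords per bar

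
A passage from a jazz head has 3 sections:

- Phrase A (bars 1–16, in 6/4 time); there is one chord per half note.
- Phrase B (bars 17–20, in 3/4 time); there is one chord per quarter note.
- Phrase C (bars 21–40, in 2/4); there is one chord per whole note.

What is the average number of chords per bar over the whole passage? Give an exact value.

1.75 chords per bar

A: 16 × 6 = 96 beats ÷ 2 = 48 chords.
B: 4 × 3 = 12 beats ÷ 1 = 12 chords.
C: 20 × 2 = 40 beats ÷ 4 = 10 chords.
Overall: 70 chords over 40 bars → 70/40 = 1.75 chords per bar.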